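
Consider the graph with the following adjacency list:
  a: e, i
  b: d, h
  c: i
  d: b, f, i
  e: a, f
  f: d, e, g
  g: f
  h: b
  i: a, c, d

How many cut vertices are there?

Removing b increases the component count from 1 to 2, so b is a cut vertex.
Removing d increases the component count from 1 to 2, so d is a cut vertex.
Removing f increases the component count from 1 to 2, so f is a cut vertex.
Likewise i is a cut vertex.
By contrast removing g leaves 1 component; it is not a cut vertex. No other vertex is a cut vertex either.

4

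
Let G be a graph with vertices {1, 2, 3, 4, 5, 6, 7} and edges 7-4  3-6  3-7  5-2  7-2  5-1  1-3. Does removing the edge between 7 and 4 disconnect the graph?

Yes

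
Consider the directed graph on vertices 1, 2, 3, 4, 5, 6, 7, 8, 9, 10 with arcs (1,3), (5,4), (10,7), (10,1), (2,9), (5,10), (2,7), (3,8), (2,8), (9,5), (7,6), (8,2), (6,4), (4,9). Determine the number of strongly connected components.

1

{1, 2, 3, 4, 5, 6, 7, 8, 9, 10} are all mutually reachable — one SCC of size 10.
That gives 1 strongly connected component.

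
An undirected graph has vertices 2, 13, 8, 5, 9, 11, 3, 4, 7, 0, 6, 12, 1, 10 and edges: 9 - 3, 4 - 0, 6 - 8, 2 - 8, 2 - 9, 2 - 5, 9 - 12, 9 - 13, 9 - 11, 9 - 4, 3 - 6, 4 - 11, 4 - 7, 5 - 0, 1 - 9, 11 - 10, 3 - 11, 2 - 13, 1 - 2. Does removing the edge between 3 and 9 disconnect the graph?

No

After removing 3 - 9, the path 3-11-9 still connects them, so the edge is not a bridge.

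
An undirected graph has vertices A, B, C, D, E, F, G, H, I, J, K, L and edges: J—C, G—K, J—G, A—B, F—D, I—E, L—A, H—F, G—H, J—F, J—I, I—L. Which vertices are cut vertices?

Removing A increases the component count from 1 to 2, so A is a cut vertex.
Removing F increases the component count from 1 to 2, so F is a cut vertex.
Removing G increases the component count from 1 to 2, so G is a cut vertex.
Likewise I, J, L are cut vertices.
By contrast removing K leaves 1 component; it is not a cut vertex. No other vertex is a cut vertex either.

A, F, G, I, J, L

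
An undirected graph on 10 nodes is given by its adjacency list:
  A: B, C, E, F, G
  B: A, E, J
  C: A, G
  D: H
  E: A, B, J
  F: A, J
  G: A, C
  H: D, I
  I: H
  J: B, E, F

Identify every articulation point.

A, H

Removing A increases the component count from 2 to 3, so A is a cut vertex.
Removing H increases the component count from 2 to 3, so H is a cut vertex.
By contrast removing C leaves 2 components; it is not a cut vertex. No other vertex is a cut vertex either.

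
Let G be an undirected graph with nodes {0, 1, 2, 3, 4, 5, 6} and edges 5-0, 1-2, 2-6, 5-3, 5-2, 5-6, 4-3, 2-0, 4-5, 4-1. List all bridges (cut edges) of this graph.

none

The edges on the cycle 4-1-2-0-5-4 are not bridges since each lies on that cycle.
Every edge lies on some cycle, so there are no bridges.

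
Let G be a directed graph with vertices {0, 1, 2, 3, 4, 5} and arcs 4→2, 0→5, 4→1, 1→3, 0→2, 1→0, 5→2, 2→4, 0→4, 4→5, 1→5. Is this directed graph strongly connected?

There is no directed path from 3 to 1, so the graph is not strongly connected.

No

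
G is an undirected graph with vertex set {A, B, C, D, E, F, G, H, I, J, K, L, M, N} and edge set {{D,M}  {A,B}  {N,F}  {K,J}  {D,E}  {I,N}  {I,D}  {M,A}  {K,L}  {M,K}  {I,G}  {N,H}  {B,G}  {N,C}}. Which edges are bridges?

The edges on the cycle I-D-M-A-B-G-I are not bridges since each lies on that cycle.
But removing C-N disconnects C from N; removing I-N disconnects I from N; removing L-K disconnects L from K; removing D-E disconnects D from E — these are bridges.
In total 8 edges are bridges.

C-N, D-E, F-N, H-N, I-N, J-K, K-L, K-M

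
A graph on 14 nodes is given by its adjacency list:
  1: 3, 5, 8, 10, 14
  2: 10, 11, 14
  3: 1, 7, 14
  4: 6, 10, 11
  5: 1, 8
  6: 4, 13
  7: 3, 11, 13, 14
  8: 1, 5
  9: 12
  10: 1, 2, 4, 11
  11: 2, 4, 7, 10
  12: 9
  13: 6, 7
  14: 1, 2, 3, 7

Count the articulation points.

Removing 1 increases the component count from 2 to 3, so 1 is a cut vertex.
By contrast removing 3 leaves 2 components; it is not a cut vertex. No other vertex is a cut vertex either.

1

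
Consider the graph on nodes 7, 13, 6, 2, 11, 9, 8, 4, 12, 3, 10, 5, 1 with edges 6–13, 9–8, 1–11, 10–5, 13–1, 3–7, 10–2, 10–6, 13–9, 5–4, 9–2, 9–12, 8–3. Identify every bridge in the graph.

1-11, 1-13, 10-5, 12-9, 3-7, 3-8, 4-5, 8-9

The edges on the cycle 10-6-13-9-2-10 are not bridges since each lies on that cycle.
But removing 4–5 disconnects 4 from 5; removing 3–7 disconnects 3 from 7; removing 9–8 disconnects 9 from 8; removing 11–1 disconnects 11 from 1 — these are bridges.
In total 8 edges are bridges.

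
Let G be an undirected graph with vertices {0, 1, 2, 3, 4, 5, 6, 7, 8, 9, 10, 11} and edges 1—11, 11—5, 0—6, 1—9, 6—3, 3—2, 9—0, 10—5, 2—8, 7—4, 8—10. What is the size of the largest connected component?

10

Starting from 4 we can reach 4, 7. That is one component of size 2.
Starting from 0 we can reach 0, 1, 2, 3, 5, 6, 8, 9, 10, 11. That is one component of size 10.
The largest has 10 vertices.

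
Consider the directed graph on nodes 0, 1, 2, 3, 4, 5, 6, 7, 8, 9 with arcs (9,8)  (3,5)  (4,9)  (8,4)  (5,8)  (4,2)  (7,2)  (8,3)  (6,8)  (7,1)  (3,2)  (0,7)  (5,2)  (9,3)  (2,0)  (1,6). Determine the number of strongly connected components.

{0, 1, 2, 3, 4, 5, 6, 7, 8, 9} are all mutually reachable — one SCC of size 10.
That gives 1 strongly connected component.

1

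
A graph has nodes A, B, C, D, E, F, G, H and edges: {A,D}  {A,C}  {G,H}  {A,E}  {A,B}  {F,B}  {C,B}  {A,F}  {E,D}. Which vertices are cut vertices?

Removing A increases the component count from 2 to 3, so A is a cut vertex.
By contrast removing H leaves 2 components; it is not a cut vertex. No other vertex is a cut vertex either.

A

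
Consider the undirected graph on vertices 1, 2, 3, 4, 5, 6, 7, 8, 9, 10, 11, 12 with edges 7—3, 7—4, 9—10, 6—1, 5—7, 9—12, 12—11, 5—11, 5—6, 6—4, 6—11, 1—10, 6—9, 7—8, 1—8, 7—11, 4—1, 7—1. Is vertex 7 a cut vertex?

Deleting 7 raises the number of components from 2 to 3, so 7 is a cut vertex.

Yes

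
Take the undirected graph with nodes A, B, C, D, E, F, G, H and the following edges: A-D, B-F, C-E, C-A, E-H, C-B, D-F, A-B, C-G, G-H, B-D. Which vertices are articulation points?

C

Removing C increases the component count from 1 to 2, so C is a cut vertex.
By contrast removing A leaves 1 component; it is not a cut vertex. No other vertex is a cut vertex either.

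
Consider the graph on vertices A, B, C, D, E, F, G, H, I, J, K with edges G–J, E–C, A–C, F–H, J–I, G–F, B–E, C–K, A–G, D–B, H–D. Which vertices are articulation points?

Removing C increases the component count from 1 to 2, so C is a cut vertex.
Removing G increases the component count from 1 to 2, so G is a cut vertex.
Removing J increases the component count from 1 to 2, so J is a cut vertex.
By contrast removing I leaves 1 component; it is not a cut vertex. No other vertex is a cut vertex either.

C, G, J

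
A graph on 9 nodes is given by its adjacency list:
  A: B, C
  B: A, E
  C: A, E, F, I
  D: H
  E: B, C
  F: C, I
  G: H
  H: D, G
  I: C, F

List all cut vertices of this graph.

C, H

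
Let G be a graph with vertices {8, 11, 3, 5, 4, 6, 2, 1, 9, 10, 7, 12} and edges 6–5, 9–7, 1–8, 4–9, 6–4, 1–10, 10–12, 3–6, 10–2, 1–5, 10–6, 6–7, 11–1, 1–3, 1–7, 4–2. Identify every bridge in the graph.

1-11, 1-8, 10-12

The edges on the cycle 1-3-6-10-1 are not bridges since each lies on that cycle.
But removing 11–1 disconnects 11 from 1; removing 12–10 disconnects 12 from 10; removing 1–8 disconnects 1 from 8 — these are bridges.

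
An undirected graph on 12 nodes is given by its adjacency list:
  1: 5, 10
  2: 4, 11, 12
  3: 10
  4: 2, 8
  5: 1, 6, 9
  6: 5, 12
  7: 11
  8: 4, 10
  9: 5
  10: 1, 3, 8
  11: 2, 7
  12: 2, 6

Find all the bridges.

10-3, 11-2, 11-7, 5-9

The edges on the cycle 10-1-5-6-12-2-4-8-10 are not bridges since each lies on that cycle.
But removing 11-7 disconnects 11 from 7; removing 5-9 disconnects 5 from 9; removing 11-2 disconnects 11 from 2; removing 10-3 disconnects 10 from 3 — these are bridges.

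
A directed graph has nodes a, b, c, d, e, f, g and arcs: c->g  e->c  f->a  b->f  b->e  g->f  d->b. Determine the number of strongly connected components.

7

{b} is an SCC by itself.
{a} is an SCC by itself.
{c} is an SCC by itself.
{e} is an SCC by itself.
{f} is an SCC by itself.
(and 2 more singleton SCCs)
That gives 7 strongly connected components.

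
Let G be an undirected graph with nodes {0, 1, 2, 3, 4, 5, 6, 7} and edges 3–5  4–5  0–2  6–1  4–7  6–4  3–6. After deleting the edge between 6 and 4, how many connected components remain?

6 and 4 are still connected via 6-3-5-4, so the component count stays at 2.

2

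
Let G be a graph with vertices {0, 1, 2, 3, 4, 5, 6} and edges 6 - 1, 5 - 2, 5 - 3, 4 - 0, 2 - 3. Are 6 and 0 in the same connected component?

No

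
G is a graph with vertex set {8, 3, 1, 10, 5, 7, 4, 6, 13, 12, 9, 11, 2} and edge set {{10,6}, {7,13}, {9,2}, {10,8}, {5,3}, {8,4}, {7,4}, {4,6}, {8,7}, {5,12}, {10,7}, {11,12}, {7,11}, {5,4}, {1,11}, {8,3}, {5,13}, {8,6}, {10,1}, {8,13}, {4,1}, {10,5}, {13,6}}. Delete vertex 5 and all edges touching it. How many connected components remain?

With 5 gone, the remaining components are: {2, 9}; {1, 3, 4, 6, 7, 8, 10, 11, 12, 13}.
That is 2 components.

2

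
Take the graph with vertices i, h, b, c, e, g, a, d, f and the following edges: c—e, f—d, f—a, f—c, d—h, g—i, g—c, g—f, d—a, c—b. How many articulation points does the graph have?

4

Removing c increases the component count from 1 to 3, so c is a cut vertex.
Removing d increases the component count from 1 to 2, so d is a cut vertex.
Removing f increases the component count from 1 to 2, so f is a cut vertex.
Likewise g is a cut vertex.
By contrast removing a leaves 1 component; it is not a cut vertex. No other vertex is a cut vertex either.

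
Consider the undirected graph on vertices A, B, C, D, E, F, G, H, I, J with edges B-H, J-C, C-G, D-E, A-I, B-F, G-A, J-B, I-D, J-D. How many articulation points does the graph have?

3

Removing B increases the component count from 1 to 3, so B is a cut vertex.
Removing D increases the component count from 1 to 2, so D is a cut vertex.
Removing J increases the component count from 1 to 2, so J is a cut vertex.
By contrast removing A leaves 1 component; it is not a cut vertex. No other vertex is a cut vertex either.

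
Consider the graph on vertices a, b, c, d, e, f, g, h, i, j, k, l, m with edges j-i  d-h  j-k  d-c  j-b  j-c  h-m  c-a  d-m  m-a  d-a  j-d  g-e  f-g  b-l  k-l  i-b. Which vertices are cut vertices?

g, j

Removing g increases the component count from 2 to 3, so g is a cut vertex.
Removing j increases the component count from 2 to 3, so j is a cut vertex.
By contrast removing k leaves 2 components; it is not a cut vertex. No other vertex is a cut vertex either.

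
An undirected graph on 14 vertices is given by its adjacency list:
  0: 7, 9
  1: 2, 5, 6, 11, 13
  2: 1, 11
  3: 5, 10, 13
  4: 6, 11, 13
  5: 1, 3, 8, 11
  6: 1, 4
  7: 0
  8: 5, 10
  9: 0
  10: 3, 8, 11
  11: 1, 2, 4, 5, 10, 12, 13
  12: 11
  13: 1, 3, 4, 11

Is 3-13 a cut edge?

No

After removing 3-13, the path 3-5-1-13 still connects them, so the edge is not a bridge.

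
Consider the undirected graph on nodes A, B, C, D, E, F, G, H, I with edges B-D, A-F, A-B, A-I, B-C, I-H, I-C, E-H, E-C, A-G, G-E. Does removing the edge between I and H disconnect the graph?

After removing I-H, the path I-C-E-H still connects them, so the edge is not a bridge.

No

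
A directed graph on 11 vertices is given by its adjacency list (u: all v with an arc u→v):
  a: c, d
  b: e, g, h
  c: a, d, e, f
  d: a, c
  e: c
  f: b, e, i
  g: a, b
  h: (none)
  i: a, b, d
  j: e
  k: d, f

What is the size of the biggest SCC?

8

{a, b, c, d, e, f, g, i} are all mutually reachable — one SCC of size 8.
{k} is an SCC by itself.
{h} is an SCC by itself.
{j} is an SCC by itself.
The largest has 8 vertices.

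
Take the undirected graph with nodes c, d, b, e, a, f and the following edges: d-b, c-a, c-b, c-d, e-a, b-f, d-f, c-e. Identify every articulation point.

c

Removing c increases the component count from 1 to 2, so c is a cut vertex.
By contrast removing e leaves 1 component; it is not a cut vertex. No other vertex is a cut vertex either.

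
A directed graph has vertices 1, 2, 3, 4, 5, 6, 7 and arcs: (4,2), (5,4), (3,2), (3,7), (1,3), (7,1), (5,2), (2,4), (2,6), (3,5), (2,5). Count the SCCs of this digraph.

3

{2, 4, 5} are all mutually reachable — one SCC of size 3.
{1, 3, 7} are all mutually reachable — one SCC of size 3.
{6} is an SCC by itself.
That gives 3 strongly connected components.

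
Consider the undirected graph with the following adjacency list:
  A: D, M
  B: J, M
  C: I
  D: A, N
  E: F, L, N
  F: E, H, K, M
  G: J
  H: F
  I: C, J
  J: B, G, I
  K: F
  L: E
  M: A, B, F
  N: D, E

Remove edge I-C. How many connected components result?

2

Before removal there is 1 component.
I-C is a bridge — removing it separates I's side from C's side.
After removal: 2 components.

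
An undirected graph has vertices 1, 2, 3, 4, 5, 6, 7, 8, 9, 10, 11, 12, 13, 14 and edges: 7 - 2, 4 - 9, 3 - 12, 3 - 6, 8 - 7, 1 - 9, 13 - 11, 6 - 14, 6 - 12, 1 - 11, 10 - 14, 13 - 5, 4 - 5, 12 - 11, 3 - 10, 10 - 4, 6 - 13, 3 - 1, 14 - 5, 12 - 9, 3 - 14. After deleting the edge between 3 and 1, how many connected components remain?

2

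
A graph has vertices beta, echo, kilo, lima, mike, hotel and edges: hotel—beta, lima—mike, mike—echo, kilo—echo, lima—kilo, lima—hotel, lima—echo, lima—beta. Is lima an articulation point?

Deleting lima raises the number of components from 1 to 2, so lima is a cut vertex.

Yes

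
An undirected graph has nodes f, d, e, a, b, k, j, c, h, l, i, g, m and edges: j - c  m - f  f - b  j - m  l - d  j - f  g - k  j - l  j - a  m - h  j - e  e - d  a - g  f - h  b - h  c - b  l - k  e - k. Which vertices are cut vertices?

j

Removing j increases the component count from 2 to 3, so j is a cut vertex.
By contrast removing f leaves 2 components; it is not a cut vertex. No other vertex is a cut vertex either.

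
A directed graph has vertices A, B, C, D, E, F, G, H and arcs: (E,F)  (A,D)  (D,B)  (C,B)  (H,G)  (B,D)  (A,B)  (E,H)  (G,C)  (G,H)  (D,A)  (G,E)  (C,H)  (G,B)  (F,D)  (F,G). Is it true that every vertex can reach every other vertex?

No

There is no directed path from D to G, so the graph is not strongly connected.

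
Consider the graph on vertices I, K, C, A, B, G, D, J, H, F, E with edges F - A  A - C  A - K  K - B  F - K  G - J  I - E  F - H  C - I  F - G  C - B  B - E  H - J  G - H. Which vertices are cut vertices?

F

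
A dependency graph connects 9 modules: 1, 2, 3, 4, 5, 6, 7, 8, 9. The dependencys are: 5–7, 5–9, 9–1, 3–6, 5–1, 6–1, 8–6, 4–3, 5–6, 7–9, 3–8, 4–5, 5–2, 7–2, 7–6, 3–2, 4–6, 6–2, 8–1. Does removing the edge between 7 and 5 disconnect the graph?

No

After removing 7–5, the path 7-2-5 still connects them, so the edge is not a bridge.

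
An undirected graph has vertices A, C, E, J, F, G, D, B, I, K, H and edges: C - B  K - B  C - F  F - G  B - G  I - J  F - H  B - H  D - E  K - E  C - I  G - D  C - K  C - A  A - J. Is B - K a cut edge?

No

After removing B - K, the path B-C-K still connects them, so the edge is not a bridge.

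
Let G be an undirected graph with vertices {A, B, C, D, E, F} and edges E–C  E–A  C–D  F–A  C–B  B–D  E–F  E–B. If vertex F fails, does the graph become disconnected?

No

Deleting F leaves 1 component (was 1) (its neighbors A, E remain connected to each other), so F is not a cut vertex.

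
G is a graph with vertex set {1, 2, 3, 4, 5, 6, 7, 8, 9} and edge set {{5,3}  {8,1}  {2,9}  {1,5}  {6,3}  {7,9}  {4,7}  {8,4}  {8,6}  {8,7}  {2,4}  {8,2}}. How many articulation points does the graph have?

1

Removing 8 increases the component count from 1 to 2, so 8 is a cut vertex.
By contrast removing 5 leaves 1 component; it is not a cut vertex. No other vertex is a cut vertex either.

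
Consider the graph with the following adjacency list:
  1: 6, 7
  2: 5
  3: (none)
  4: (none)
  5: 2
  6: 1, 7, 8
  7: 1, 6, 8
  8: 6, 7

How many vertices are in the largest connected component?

4 is isolated — a component by itself.
3 is isolated — a component by itself.
Starting from 2 we can reach 2, 5. That is one component of size 2.
Starting from 1 we can reach 1, 6, 7, 8. That is one component of size 4.
The largest has 4 vertices.

4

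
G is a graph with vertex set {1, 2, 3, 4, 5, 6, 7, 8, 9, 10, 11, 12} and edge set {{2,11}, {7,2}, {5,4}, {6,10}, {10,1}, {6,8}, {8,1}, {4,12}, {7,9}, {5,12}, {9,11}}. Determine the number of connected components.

4

3 is isolated — a component by itself.
Starting from 4 we can reach 4, 5, 12. That is one component of size 3.
Starting from 2 we can reach 2, 7, 9, 11. That is one component of size 4.
Starting from 1 we can reach 1, 6, 8, 10. That is one component of size 4.
Total: 4 components.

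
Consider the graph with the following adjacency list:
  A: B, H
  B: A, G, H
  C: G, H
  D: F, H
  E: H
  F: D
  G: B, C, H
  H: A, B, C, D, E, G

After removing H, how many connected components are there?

With H gone, the remaining components are: {E}; {D, F}; {A, B, C, G}.
That is 3 components.

3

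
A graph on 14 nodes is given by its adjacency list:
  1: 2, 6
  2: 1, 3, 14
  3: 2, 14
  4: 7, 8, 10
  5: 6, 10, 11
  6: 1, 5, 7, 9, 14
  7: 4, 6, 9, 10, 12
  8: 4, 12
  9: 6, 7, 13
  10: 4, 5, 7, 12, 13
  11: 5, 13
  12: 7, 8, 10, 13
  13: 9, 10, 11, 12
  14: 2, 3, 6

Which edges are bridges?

The edges on the cycle 6-1-2-3-14-6 are not bridges since each lies on that cycle.
Every edge lies on some cycle, so there are no bridges.

none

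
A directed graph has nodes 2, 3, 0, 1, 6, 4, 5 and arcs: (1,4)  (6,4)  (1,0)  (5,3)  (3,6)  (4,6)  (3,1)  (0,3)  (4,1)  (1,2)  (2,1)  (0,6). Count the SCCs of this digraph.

2

{0, 1, 2, 3, 4, 6} are all mutually reachable — one SCC of size 6.
{5} is an SCC by itself.
That gives 2 strongly connected components.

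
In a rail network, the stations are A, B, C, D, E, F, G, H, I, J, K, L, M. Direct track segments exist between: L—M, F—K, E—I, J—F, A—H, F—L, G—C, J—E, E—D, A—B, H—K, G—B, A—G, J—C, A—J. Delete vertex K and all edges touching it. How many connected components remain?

With K gone, the remaining components are: {A, B, C, D, E, F, G, H, I, J, L, M}.
That is 1 component.

1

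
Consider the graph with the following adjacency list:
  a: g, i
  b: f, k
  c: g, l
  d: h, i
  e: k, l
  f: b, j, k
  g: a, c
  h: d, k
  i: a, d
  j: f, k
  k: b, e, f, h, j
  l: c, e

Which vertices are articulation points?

Removing k increases the component count from 1 to 2, so k is a cut vertex.
By contrast removing e leaves 1 component; it is not a cut vertex. No other vertex is a cut vertex either.

k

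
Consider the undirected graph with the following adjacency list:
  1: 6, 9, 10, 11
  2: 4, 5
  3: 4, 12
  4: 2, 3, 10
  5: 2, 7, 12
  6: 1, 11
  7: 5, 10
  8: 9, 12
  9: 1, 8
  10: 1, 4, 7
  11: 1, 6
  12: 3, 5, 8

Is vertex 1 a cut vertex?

Yes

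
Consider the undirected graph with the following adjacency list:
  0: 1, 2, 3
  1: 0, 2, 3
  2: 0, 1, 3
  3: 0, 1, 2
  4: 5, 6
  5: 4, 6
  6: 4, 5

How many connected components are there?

2

Starting from 4 we can reach 4, 5, 6. That is one component of size 3.
Starting from 0 we can reach 0, 1, 2, 3. That is one component of size 4.
Total: 2 components.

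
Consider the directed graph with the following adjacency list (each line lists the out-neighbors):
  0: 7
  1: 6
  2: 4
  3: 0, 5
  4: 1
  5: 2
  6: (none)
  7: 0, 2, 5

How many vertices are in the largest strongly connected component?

2

{0, 7} are all mutually reachable — one SCC of size 2.
{6} is an SCC by itself.
{3} is an SCC by itself.
{2} is an SCC by itself.
{1} is an SCC by itself.
(and 2 more singleton SCCs)
The largest has 2 vertices.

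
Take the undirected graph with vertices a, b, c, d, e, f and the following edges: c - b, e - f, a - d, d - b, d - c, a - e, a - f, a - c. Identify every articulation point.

Removing a increases the component count from 1 to 2, so a is a cut vertex.
By contrast removing b leaves 1 component; it is not a cut vertex. No other vertex is a cut vertex either.

a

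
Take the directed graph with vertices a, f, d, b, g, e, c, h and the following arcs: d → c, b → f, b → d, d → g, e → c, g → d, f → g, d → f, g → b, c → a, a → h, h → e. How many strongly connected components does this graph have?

{b, d, f, g} are all mutually reachable — one SCC of size 4.
{a, c, e, h} are all mutually reachable — one SCC of size 4.
That gives 2 strongly connected components.

2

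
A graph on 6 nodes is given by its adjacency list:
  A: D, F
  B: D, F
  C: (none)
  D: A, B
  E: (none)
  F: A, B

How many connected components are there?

3

C is isolated — a component by itself.
E is isolated — a component by itself.
Starting from A we can reach A, B, D, F. That is one component of size 4.
Total: 3 components.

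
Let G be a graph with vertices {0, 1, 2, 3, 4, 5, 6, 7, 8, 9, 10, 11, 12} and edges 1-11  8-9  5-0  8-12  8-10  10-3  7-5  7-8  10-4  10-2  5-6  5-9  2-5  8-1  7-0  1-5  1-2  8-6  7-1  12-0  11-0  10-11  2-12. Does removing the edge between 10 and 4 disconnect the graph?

Yes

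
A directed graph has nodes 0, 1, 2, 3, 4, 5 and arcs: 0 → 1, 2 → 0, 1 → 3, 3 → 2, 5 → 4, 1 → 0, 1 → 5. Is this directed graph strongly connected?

There is no directed path from 5 to 1, so the graph is not strongly connected.

No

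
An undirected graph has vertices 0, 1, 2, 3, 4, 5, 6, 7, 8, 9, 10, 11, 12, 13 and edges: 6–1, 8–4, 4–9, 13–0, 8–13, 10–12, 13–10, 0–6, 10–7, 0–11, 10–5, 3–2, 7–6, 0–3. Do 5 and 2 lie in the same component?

From 5 we can reach 0, 1, 2, 3, 4, 5, 6, 7, 8, 9, 10, 11, 12, 13, which includes 2.

Yes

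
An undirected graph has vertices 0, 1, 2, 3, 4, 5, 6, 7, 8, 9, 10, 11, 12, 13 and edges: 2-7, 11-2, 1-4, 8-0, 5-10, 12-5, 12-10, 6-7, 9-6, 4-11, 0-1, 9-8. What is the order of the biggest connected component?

3 is isolated — a component by itself.
13 is isolated — a component by itself.
Starting from 5 we can reach 5, 10, 12. That is one component of size 3.
Starting from 0 we can reach 0, 1, 2, 4, 6, 7, 8, 9, 11. That is one component of size 9.
The largest has 9 vertices.

9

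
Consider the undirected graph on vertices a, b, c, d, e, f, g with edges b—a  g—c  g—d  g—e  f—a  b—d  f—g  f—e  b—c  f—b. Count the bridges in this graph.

The edges on the cycle f-g-d-b-f are not bridges since each lies on that cycle.
Every edge lies on some cycle, so there are no bridges.

0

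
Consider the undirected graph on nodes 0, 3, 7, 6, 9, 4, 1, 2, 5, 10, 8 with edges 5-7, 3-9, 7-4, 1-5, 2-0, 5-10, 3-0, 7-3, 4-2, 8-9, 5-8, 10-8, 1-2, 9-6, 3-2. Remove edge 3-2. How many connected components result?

1

3 and 2 are still connected via 3-0-2, so the component count stays at 1.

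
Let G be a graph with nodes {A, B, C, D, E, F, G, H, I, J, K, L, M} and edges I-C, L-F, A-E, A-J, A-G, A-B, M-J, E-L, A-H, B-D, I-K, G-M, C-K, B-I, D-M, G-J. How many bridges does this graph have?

5

The edges on the cycle I-C-K-I are not bridges since each lies on that cycle.
But removing E-L disconnects E from L; removing F-L disconnects F from L; removing A-H disconnects A from H; removing E-A disconnects E from A — these are bridges.
In total 5 edges are bridges.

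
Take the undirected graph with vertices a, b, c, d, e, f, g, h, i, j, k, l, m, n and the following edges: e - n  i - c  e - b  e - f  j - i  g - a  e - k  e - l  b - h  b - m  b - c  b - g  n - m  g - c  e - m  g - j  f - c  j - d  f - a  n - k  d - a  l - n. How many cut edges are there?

The edges on the cycle e-l-n-e are not bridges since each lies on that cycle.
But removing b - h disconnects b from h — this is a bridge.

1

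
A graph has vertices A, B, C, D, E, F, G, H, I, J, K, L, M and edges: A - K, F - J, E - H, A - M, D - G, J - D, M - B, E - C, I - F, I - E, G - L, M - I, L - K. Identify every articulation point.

E, I, M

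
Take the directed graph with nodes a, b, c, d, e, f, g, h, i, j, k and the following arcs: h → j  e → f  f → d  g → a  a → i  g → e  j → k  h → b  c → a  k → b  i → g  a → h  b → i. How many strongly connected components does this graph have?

5

{a, b, g, h, i, j, k} are all mutually reachable — one SCC of size 7.
{f} is an SCC by itself.
{e} is an SCC by itself.
{c} is an SCC by itself.
{d} is an SCC by itself.
That gives 5 strongly connected components.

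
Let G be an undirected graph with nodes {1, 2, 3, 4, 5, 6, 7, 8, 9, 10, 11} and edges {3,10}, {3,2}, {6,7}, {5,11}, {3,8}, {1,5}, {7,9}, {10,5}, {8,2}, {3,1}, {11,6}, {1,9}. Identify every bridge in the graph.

The edges on the cycle 3-8-2-3 are not bridges since each lies on that cycle.
Every edge lies on some cycle, so there are no bridges.

none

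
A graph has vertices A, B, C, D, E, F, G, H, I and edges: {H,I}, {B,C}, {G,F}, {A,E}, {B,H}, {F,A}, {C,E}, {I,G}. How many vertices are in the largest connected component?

8

D is isolated — a component by itself.
Starting from A we can reach A, B, C, E, F, G, H, I. That is one component of size 8.
The largest has 8 vertices.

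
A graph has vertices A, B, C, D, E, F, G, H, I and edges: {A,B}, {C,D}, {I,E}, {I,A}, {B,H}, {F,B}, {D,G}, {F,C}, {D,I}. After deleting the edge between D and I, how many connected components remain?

1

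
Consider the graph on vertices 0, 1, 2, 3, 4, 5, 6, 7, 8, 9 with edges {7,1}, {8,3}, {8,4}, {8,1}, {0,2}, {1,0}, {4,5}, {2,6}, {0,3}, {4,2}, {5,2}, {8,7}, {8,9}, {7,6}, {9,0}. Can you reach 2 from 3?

From 3 we can reach 0, 1, 2, 3, 4, 5, 6, 7, 8, 9, which includes 2.

Yes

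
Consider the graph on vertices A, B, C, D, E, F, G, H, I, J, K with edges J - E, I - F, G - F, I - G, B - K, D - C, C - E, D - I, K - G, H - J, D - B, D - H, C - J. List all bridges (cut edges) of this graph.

none

The edges on the cycle D-B-K-G-F-I-D are not bridges since each lies on that cycle.
Every edge lies on some cycle, so there are no bridges.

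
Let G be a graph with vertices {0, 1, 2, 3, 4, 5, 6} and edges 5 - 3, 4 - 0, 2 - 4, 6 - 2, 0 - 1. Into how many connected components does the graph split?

Starting from 3 we can reach 3, 5. That is one component of size 2.
Starting from 0 we can reach 0, 1, 2, 4, 6. That is one component of size 5.
Total: 2 components.

2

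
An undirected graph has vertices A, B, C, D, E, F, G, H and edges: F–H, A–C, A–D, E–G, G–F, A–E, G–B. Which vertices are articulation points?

Removing A increases the component count from 1 to 3, so A is a cut vertex.
Removing E increases the component count from 1 to 2, so E is a cut vertex.
Removing F increases the component count from 1 to 2, so F is a cut vertex.
Likewise G is a cut vertex.
By contrast removing H leaves 1 component; it is not a cut vertex. No other vertex is a cut vertex either.

A, E, F, G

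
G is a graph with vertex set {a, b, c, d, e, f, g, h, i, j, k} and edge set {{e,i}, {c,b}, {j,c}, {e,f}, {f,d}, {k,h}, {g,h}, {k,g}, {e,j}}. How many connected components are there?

a is isolated — a component by itself.
Starting from g we can reach g, h, k. That is one component of size 3.
Starting from b we can reach b, c, d, e, f, i, j. That is one component of size 7.
Total: 3 components.

3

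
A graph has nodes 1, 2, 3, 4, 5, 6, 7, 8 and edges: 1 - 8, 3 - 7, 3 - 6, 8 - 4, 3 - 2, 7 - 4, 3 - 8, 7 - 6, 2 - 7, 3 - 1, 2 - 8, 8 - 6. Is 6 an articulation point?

Deleting 6 leaves 2 components (was 2), so 6 is not a cut vertex.

No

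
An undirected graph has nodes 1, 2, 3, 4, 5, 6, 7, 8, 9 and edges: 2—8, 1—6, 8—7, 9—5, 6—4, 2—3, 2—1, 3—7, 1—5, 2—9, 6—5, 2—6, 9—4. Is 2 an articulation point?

Yes

Deleting 2 raises the number of components from 1 to 2, so 2 is a cut vertex.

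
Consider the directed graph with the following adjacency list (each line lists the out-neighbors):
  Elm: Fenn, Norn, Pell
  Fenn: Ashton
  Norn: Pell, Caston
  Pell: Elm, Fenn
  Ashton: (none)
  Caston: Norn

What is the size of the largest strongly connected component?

4

{Elm, Norn, Pell, Caston} are all mutually reachable — one SCC of size 4.
{Fenn} is an SCC by itself.
{Ashton} is an SCC by itself.
The largest has 4 vertices.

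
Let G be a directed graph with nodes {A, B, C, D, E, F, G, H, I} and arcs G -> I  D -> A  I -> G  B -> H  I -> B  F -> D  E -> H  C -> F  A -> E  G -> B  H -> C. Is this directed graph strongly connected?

There is no directed path from C to I, so the graph is not strongly connected.

No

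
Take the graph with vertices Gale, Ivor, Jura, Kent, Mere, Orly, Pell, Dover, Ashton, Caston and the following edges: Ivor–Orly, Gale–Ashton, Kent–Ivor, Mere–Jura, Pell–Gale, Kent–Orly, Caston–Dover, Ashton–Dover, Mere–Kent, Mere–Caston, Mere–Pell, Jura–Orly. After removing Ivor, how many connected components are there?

1

With Ivor gone, the remaining components are: {Gale, Jura, Kent, Mere, Orly, Pell, Dover, Ashton, Caston}.
That is 1 component.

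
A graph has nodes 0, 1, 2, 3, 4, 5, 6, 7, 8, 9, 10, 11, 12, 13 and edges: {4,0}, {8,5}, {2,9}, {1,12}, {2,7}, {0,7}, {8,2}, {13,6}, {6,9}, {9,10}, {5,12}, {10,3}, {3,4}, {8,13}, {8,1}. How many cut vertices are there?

1

Removing 8 increases the component count from 2 to 3, so 8 is a cut vertex.
By contrast removing 13 leaves 2 components; it is not a cut vertex. No other vertex is a cut vertex either.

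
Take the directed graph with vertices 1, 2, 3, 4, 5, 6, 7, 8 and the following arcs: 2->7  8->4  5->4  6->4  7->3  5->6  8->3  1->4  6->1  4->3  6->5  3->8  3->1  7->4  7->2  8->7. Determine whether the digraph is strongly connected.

There is no directed path from 3 to 6, so the graph is not strongly connected.

No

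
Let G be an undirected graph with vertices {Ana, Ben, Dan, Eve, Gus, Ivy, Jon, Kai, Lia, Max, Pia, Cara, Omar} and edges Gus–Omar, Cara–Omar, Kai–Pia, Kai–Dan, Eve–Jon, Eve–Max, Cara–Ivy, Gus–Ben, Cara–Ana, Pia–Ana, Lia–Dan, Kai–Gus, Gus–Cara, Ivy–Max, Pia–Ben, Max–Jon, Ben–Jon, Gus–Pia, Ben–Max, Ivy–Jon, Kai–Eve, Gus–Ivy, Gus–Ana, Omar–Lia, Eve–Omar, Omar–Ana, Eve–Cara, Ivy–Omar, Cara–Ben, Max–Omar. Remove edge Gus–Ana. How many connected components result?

1

Gus and Ana are still connected via Gus-Cara-Ana, so the component count stays at 1.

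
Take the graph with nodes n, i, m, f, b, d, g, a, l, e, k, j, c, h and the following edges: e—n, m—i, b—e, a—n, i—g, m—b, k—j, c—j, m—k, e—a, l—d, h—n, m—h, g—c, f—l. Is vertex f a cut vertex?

No

Deleting f leaves 2 components (was 2), so f is not a cut vertex.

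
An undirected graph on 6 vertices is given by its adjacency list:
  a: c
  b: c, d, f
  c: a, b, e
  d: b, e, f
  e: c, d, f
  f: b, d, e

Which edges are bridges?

The edges on the cycle f-e-c-b-f are not bridges since each lies on that cycle.
But removing c-a disconnects c from a — this is a bridge.

a-c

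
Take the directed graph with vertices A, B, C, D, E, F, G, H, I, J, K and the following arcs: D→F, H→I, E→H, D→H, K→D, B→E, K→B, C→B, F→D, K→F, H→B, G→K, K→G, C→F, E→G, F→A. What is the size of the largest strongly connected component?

{B, D, E, F, G, H, K} are all mutually reachable — one SCC of size 7.
{J} is an SCC by itself.
{C} is an SCC by itself.
{I} is an SCC by itself.
{A} is an SCC by itself.
The largest has 7 vertices.

7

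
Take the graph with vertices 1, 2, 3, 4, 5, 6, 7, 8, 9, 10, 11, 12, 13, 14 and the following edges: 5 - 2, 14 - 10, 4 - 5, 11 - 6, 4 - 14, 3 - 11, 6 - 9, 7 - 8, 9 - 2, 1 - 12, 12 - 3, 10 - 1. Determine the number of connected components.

3

13 is isolated — a component by itself.
Starting from 7 we can reach 7, 8. That is one component of size 2.
Starting from 1 we can reach 1, 2, 3, 4, 5, 6, 9, 10, 11, 12, 14. That is one component of size 11.
Total: 3 components.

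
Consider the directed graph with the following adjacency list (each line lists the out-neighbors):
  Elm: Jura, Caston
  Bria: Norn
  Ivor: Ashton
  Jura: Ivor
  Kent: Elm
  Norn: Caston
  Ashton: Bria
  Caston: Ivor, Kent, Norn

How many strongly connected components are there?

{Elm, Bria, Ivor, Jura, Kent, Norn, Ashton, Caston} are all mutually reachable — one SCC of size 8.
That gives 1 strongly connected component.

1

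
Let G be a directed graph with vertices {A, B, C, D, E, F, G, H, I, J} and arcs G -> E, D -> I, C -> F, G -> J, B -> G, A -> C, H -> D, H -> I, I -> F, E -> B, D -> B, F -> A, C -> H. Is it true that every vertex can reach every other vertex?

No

There is no directed path from G to H, so the graph is not strongly connected.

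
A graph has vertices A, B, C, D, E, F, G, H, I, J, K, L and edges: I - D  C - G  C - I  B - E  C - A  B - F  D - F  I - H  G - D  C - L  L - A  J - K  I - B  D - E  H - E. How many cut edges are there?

The edges on the cycle C-L-A-C are not bridges since each lies on that cycle.
But removing J - K disconnects J from K — this is a bridge.

1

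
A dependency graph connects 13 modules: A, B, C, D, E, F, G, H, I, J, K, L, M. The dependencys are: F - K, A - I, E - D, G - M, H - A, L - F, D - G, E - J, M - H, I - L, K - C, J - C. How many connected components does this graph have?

2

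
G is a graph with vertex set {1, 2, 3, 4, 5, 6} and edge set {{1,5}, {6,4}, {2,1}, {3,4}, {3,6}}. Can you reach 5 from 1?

From 1 we can reach 1, 2, 5, which includes 5.

Yes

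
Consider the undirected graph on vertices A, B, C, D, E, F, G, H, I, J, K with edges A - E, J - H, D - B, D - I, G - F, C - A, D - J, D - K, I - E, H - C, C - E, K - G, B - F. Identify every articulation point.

D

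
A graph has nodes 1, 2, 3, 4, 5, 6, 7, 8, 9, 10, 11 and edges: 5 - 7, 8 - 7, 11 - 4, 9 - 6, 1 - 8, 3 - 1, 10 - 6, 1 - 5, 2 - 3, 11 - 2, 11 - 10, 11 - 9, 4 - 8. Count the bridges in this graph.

The edges on the cycle 1-5-7-8-1 are not bridges since each lies on that cycle.
Every edge lies on some cycle, so there are no bridges.

0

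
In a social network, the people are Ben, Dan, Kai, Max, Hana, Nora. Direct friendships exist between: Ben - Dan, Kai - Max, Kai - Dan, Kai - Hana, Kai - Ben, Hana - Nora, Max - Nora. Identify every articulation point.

Kai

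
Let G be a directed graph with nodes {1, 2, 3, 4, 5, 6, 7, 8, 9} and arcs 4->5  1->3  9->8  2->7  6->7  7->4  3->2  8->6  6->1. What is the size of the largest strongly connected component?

{1} is an SCC by itself.
{7} is an SCC by itself.
{8} is an SCC by itself.
{3} is an SCC by itself.
{5} is an SCC by itself.
(and 4 more singleton SCCs)
The largest has 1 vertex.

1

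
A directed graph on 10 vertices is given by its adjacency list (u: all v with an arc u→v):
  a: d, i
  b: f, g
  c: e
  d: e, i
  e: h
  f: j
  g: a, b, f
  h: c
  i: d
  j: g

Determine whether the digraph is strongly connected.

No

There is no directed path from d to g, so the graph is not strongly connected.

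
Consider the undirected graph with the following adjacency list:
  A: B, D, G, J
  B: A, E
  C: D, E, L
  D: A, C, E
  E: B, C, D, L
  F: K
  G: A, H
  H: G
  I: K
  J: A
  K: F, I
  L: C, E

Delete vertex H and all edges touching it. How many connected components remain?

2

With H gone, the remaining components are: {F, I, K}; {A, B, C, D, E, G, J, L}.
That is 2 components.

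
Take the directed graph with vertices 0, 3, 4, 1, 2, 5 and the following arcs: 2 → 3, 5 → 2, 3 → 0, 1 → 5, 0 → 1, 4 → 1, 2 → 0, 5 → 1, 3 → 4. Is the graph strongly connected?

From 1 we can reach every vertex (0, 1, 2, 3, 4, 5), and every vertex can reach 1 (0, 1, 2, 3, 4, 5). So the whole graph is one strongly connected component.

Yes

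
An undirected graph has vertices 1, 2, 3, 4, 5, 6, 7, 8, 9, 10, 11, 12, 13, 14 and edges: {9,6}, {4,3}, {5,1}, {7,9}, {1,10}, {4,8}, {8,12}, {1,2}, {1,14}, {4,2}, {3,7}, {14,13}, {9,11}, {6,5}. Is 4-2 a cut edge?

No

After removing 4-2, the path 4-3-7-9-6-5-1-2 still connects them, so the edge is not a bridge.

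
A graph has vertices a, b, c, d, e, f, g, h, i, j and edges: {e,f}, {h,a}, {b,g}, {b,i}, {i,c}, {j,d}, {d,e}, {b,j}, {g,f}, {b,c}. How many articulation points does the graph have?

Removing b increases the component count from 2 to 3, so b is a cut vertex.
By contrast removing j leaves 2 components; it is not a cut vertex. No other vertex is a cut vertex either.

1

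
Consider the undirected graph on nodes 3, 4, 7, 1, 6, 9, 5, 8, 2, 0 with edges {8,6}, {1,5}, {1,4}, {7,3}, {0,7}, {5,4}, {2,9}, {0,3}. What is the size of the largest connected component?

3

Starting from 2 we can reach 2, 9. That is one component of size 2.
Starting from 6 we can reach 6, 8. That is one component of size 2.
Starting from 1 we can reach 1, 4, 5. That is one component of size 3.
Starting from 0 we can reach 0, 3, 7. That is one component of size 3.
The largest has 3 vertices.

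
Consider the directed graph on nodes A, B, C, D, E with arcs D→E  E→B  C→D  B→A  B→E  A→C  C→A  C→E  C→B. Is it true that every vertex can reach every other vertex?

Yes

From E we can reach every vertex (A, B, C, D, E), and every vertex can reach E (A, B, C, D, E). So the whole graph is one strongly connected component.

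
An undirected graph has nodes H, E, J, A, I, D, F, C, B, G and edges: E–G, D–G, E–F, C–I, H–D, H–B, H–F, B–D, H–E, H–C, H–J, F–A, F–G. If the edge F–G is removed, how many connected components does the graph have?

1

F and G are still connected via F-E-G, so the component count stays at 1.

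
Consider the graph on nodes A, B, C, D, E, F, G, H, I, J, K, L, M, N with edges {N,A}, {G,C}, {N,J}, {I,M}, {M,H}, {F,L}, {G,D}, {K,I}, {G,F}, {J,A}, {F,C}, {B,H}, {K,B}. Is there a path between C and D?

From C we can reach C, D, F, G, L, which includes D.

Yes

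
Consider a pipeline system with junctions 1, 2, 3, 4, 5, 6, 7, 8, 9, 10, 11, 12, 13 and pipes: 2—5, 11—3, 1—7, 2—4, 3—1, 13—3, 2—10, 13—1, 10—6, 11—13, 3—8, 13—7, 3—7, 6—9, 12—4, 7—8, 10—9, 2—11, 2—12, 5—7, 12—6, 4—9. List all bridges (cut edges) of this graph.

none

The edges on the cycle 11-13-1-3-11 are not bridges since each lies on that cycle.
Every edge lies on some cycle, so there are no bridges.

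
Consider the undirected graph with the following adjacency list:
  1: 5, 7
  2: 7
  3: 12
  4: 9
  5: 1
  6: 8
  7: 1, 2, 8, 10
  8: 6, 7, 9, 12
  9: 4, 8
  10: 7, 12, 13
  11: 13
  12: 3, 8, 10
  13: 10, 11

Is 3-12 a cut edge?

Removing 3-12 leaves no path between 3 and 12: the component count goes from 1 to 2. So it is a bridge.

Yes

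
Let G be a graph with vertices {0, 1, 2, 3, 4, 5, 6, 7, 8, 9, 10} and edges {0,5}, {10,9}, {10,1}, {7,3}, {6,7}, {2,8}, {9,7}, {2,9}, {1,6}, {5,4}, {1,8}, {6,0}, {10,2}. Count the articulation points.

Removing 0 increases the component count from 1 to 2, so 0 is a cut vertex.
Removing 5 increases the component count from 1 to 2, so 5 is a cut vertex.
Removing 6 increases the component count from 1 to 2, so 6 is a cut vertex.
Likewise 7 is a cut vertex.
By contrast removing 1 leaves 1 component; it is not a cut vertex. No other vertex is a cut vertex either.

4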